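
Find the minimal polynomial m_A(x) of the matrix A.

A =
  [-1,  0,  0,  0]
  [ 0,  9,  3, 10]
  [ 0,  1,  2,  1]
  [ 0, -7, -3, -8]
x^3 - 3*x^2 + 4

The characteristic polynomial is χ_A(x) = (x - 2)^2*(x + 1)^2, so the eigenvalues are known. The minimal polynomial is
  m_A(x) = Π_λ (x − λ)^{k_λ}
where k_λ is the size of the *largest* Jordan block for λ (equivalently, the smallest k with (A − λI)^k v = 0 for every generalised eigenvector v of λ).

  λ = -1: largest Jordan block has size 1, contributing (x + 1)
  λ = 2: largest Jordan block has size 2, contributing (x − 2)^2

So m_A(x) = (x - 2)^2*(x + 1) = x^3 - 3*x^2 + 4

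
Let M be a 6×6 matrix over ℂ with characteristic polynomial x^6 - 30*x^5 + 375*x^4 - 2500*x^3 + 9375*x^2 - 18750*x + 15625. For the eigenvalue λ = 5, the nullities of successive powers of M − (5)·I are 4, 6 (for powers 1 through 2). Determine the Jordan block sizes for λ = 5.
Block sizes for λ = 5: [2, 2, 1, 1]

From the dimensions of kernels of powers, the number of Jordan blocks of size at least j is d_j − d_{j−1} where d_j = dim ker(N^j) (with d_0 = 0). Computing the differences gives [4, 2].
The number of blocks of size exactly k is (#blocks of size ≥ k) − (#blocks of size ≥ k + 1), so the partition is: 2 block(s) of size 1, 2 block(s) of size 2.
In nonincreasing order the block sizes are [2, 2, 1, 1].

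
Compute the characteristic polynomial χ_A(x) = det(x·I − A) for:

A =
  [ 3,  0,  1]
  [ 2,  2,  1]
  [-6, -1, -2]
x^3 - 3*x^2 + 3*x - 1

Expanding det(x·I − A) (e.g. by cofactor expansion or by noting that A is similar to its Jordan form J, which has the same characteristic polynomial as A) gives
  χ_A(x) = x^3 - 3*x^2 + 3*x - 1
which factors as (x - 1)^3. The eigenvalues (with algebraic multiplicities) are λ = 1 with multiplicity 3.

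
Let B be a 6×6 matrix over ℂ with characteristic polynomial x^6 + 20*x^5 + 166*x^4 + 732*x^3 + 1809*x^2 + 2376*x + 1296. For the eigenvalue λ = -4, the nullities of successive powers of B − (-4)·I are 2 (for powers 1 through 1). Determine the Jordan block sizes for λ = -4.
Block sizes for λ = -4: [1, 1]

From the dimensions of kernels of powers, the number of Jordan blocks of size at least j is d_j − d_{j−1} where d_j = dim ker(N^j) (with d_0 = 0). Computing the differences gives [2].
The number of blocks of size exactly k is (#blocks of size ≥ k) − (#blocks of size ≥ k + 1), so the partition is: 2 block(s) of size 1.
In nonincreasing order the block sizes are [1, 1].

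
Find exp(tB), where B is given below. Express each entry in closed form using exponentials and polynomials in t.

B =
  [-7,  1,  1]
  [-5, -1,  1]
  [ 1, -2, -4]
e^{tB} =
  [-2*t*exp(-5*t) + exp(-5*t), t*exp(-5*t), t*exp(-5*t)]
  [-2*t*exp(-5*t) - exp(-2*t) + exp(-5*t), t*exp(-5*t) + exp(-2*t), t*exp(-5*t)]
  [-2*t*exp(-5*t) + exp(-2*t) - exp(-5*t), t*exp(-5*t) - exp(-2*t) + exp(-5*t), t*exp(-5*t) + exp(-5*t)]

Strategy: write B = P · J · P⁻¹ where J is a Jordan canonical form, so e^{tB} = P · e^{tJ} · P⁻¹, and e^{tJ} can be computed block-by-block.

B has Jordan form
J =
  [-5,  1,  0]
  [ 0, -5,  0]
  [ 0,  0, -2]
(up to reordering of blocks).

Per-block formulas:
  For a 1×1 block at λ = -2: exp(t · [-2]) = [e^(-2t)].
  For a 2×2 Jordan block J_2(-5): exp(t · J_2(-5)) = e^(-5t)·(I + t·N), where N is the 2×2 nilpotent shift.

After assembling e^{tJ} and conjugating by P, we get:

e^{tB} =
  [-2*t*exp(-5*t) + exp(-5*t), t*exp(-5*t), t*exp(-5*t)]
  [-2*t*exp(-5*t) - exp(-2*t) + exp(-5*t), t*exp(-5*t) + exp(-2*t), t*exp(-5*t)]
  [-2*t*exp(-5*t) + exp(-2*t) - exp(-5*t), t*exp(-5*t) - exp(-2*t) + exp(-5*t), t*exp(-5*t) + exp(-5*t)]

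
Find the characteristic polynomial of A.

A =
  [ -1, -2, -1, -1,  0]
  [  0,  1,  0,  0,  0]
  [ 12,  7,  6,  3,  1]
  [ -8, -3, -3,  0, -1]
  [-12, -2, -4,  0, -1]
x^5 - 5*x^4 + 10*x^3 - 10*x^2 + 5*x - 1

Expanding det(x·I − A) (e.g. by cofactor expansion or by noting that A is similar to its Jordan form J, which has the same characteristic polynomial as A) gives
  χ_A(x) = x^5 - 5*x^4 + 10*x^3 - 10*x^2 + 5*x - 1
which factors as (x - 1)^5. The eigenvalues (with algebraic multiplicities) are λ = 1 with multiplicity 5.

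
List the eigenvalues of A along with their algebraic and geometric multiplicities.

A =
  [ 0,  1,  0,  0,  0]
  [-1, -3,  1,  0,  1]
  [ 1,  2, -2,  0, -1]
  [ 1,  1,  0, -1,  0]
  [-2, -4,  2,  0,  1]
λ = -1: alg = 5, geom = 3

Step 1 — factor the characteristic polynomial to read off the algebraic multiplicities:
  χ_A(x) = (x + 1)^5

Step 2 — compute geometric multiplicities via the rank-nullity identity g(λ) = n − rank(A − λI):
  rank(A − (-1)·I) = 2, so dim ker(A − (-1)·I) = n − 2 = 3

Summary:
  λ = -1: algebraic multiplicity = 5, geometric multiplicity = 3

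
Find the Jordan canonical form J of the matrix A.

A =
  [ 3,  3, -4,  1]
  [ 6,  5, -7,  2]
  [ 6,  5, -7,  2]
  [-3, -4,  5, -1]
J_2(0) ⊕ J_2(0)

The characteristic polynomial is
  det(x·I − A) = x^4

Eigenvalues and multiplicities (the geometric multiplicity of λ is n − rank(A − λI), which equals the number of Jordan blocks for λ):
  λ = 0: algebraic multiplicity = 4, geometric multiplicity = 2

Determining the block sizes for each eigenvalue:
  λ = 0: with am = 4 and gm = 2, the partition is not yet determined (e.g. several partitions of 4 into 2 parts exist). Let N = A − (0)·I. Computing rank(N^1) = 2, rank(N^2) = 0; the number of blocks of size ≥ j is rank(N^{j−1}) − rank(N^j), giving [2, 2]. So we have 2 block(s) of size 2 → block sizes [2, 2]

Assembling the blocks gives a Jordan form
J =
  [0, 1, 0, 0]
  [0, 0, 0, 0]
  [0, 0, 0, 1]
  [0, 0, 0, 0]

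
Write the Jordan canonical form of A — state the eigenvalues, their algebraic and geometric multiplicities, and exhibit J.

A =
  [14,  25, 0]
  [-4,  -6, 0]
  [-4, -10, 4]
J_2(4) ⊕ J_1(4)

The characteristic polynomial is
  det(x·I − A) = x^3 - 12*x^2 + 48*x - 64 = (x - 4)^3

Eigenvalues and multiplicities (the geometric multiplicity of λ is n − rank(A − λI), which equals the number of Jordan blocks for λ):
  λ = 4: algebraic multiplicity = 3, geometric multiplicity = 2

Determining the block sizes for each eigenvalue:
  λ = 4: 2 blocks summing to 3 forces exactly one block of size 2 and the rest size 1 → block sizes [2, 1]

Assembling the blocks gives a Jordan form
J =
  [4, 1, 0]
  [0, 4, 0]
  [0, 0, 4]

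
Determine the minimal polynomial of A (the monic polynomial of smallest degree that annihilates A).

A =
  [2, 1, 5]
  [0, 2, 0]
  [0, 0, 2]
x^2 - 4*x + 4

The characteristic polynomial is χ_A(x) = (x - 2)^3, so the eigenvalues are known. The minimal polynomial is
  m_A(x) = Π_λ (x − λ)^{k_λ}
where k_λ is the size of the *largest* Jordan block for λ (equivalently, the smallest k with (A − λI)^k v = 0 for every generalised eigenvector v of λ).

  λ = 2: largest Jordan block has size 2, contributing (x − 2)^2

So m_A(x) = (x - 2)^2 = x^2 - 4*x + 4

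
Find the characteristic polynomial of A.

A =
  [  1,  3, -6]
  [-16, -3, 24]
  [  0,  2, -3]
x^3 + 5*x^2 + 3*x - 9

Expanding det(x·I − A) (e.g. by cofactor expansion or by noting that A is similar to its Jordan form J, which has the same characteristic polynomial as A) gives
  χ_A(x) = x^3 + 5*x^2 + 3*x - 9
which factors as (x - 1)*(x + 3)^2. The eigenvalues (with algebraic multiplicities) are λ = -3 with multiplicity 2, λ = 1 with multiplicity 1.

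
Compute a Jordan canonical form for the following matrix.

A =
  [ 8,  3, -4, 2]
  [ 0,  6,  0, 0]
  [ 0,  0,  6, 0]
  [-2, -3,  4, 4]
J_2(6) ⊕ J_1(6) ⊕ J_1(6)

The characteristic polynomial is
  det(x·I − A) = x^4 - 24*x^3 + 216*x^2 - 864*x + 1296 = (x - 6)^4

Eigenvalues and multiplicities (the geometric multiplicity of λ is n − rank(A − λI), which equals the number of Jordan blocks for λ):
  λ = 6: algebraic multiplicity = 4, geometric multiplicity = 3

Determining the block sizes for each eigenvalue:
  λ = 6: 3 blocks summing to 4 forces exactly one block of size 2 and the rest size 1 → block sizes [2, 1, 1]

Assembling the blocks gives a Jordan form
J =
  [6, 1, 0, 0]
  [0, 6, 0, 0]
  [0, 0, 6, 0]
  [0, 0, 0, 6]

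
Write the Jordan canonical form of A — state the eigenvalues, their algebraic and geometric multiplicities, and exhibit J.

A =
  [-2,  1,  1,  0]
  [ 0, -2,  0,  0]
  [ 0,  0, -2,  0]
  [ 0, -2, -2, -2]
J_2(-2) ⊕ J_1(-2) ⊕ J_1(-2)

The characteristic polynomial is
  det(x·I − A) = x^4 + 8*x^3 + 24*x^2 + 32*x + 16 = (x + 2)^4

Eigenvalues and multiplicities (the geometric multiplicity of λ is n − rank(A − λI), which equals the number of Jordan blocks for λ):
  λ = -2: algebraic multiplicity = 4, geometric multiplicity = 3

Determining the block sizes for each eigenvalue:
  λ = -2: 3 blocks summing to 4 forces exactly one block of size 2 and the rest size 1 → block sizes [2, 1, 1]

Assembling the blocks gives a Jordan form
J =
  [-2,  1,  0,  0]
  [ 0, -2,  0,  0]
  [ 0,  0, -2,  0]
  [ 0,  0,  0, -2]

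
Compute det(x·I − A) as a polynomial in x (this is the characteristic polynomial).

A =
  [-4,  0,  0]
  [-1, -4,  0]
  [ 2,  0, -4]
x^3 + 12*x^2 + 48*x + 64

Expanding det(x·I − A) (e.g. by cofactor expansion or by noting that A is similar to its Jordan form J, which has the same characteristic polynomial as A) gives
  χ_A(x) = x^3 + 12*x^2 + 48*x + 64
which factors as (x + 4)^3. The eigenvalues (with algebraic multiplicities) are λ = -4 with multiplicity 3.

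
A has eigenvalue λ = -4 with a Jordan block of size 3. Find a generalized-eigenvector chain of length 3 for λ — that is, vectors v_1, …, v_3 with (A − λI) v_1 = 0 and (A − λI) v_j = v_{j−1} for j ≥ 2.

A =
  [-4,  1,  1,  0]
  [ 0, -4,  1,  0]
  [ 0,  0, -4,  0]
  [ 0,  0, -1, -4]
A Jordan chain for λ = -4 of length 3:
v_1 = (1, 0, 0, 0)ᵀ
v_2 = (1, 1, 0, -1)ᵀ
v_3 = (0, 0, 1, 0)ᵀ

Let N = A − (-4)·I. We want v_3 with N^3 v_3 = 0 but N^2 v_3 ≠ 0; then v_{j-1} := N · v_j for j = 3, …, 2.

Pick v_3 = (0, 0, 1, 0)ᵀ.
Then v_2 = N · v_3 = (1, 1, 0, -1)ᵀ.
Then v_1 = N · v_2 = (1, 0, 0, 0)ᵀ.

Sanity check: (A − (-4)·I) v_1 = (0, 0, 0, 0)ᵀ = 0. ✓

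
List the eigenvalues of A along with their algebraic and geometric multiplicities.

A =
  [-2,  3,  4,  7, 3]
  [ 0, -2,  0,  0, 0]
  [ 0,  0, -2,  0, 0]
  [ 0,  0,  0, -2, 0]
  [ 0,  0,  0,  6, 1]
λ = -2: alg = 4, geom = 3; λ = 1: alg = 1, geom = 1

Step 1 — factor the characteristic polynomial to read off the algebraic multiplicities:
  χ_A(x) = (x - 1)*(x + 2)^4

Step 2 — compute geometric multiplicities via the rank-nullity identity g(λ) = n − rank(A − λI):
  rank(A − (-2)·I) = 2, so dim ker(A − (-2)·I) = n − 2 = 3
  rank(A − (1)·I) = 4, so dim ker(A − (1)·I) = n − 4 = 1

Summary:
  λ = -2: algebraic multiplicity = 4, geometric multiplicity = 3
  λ = 1: algebraic multiplicity = 1, geometric multiplicity = 1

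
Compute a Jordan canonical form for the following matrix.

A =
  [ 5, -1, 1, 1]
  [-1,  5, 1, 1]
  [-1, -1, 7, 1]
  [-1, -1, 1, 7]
J_2(6) ⊕ J_1(6) ⊕ J_1(6)

The characteristic polynomial is
  det(x·I − A) = x^4 - 24*x^3 + 216*x^2 - 864*x + 1296 = (x - 6)^4

Eigenvalues and multiplicities (the geometric multiplicity of λ is n − rank(A − λI), which equals the number of Jordan blocks for λ):
  λ = 6: algebraic multiplicity = 4, geometric multiplicity = 3

Determining the block sizes for each eigenvalue:
  λ = 6: 3 blocks summing to 4 forces exactly one block of size 2 and the rest size 1 → block sizes [2, 1, 1]

Assembling the blocks gives a Jordan form
J =
  [6, 1, 0, 0]
  [0, 6, 0, 0]
  [0, 0, 6, 0]
  [0, 0, 0, 6]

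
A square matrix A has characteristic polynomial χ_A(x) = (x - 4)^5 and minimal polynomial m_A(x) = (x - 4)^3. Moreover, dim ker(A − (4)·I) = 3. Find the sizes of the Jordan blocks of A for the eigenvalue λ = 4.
Block sizes for λ = 4: [3, 1, 1]

Step 1 — from the characteristic polynomial, algebraic multiplicity of λ = 4 is 5. From dim ker(A − (4)·I) = 3, there are exactly 3 Jordan blocks for λ = 4.
Step 2 — from the minimal polynomial, the factor (x − 4)^3 tells us the largest block for λ = 4 has size 3.
Step 3 — with total size 5, 3 blocks, and largest block 3, the block sizes (in nonincreasing order) are [3, 1, 1].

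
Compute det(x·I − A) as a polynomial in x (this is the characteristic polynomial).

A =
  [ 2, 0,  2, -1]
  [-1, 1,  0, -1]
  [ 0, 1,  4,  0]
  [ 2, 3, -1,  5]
x^4 - 12*x^3 + 54*x^2 - 108*x + 81

Expanding det(x·I − A) (e.g. by cofactor expansion or by noting that A is similar to its Jordan form J, which has the same characteristic polynomial as A) gives
  χ_A(x) = x^4 - 12*x^3 + 54*x^2 - 108*x + 81
which factors as (x - 3)^4. The eigenvalues (with algebraic multiplicities) are λ = 3 with multiplicity 4.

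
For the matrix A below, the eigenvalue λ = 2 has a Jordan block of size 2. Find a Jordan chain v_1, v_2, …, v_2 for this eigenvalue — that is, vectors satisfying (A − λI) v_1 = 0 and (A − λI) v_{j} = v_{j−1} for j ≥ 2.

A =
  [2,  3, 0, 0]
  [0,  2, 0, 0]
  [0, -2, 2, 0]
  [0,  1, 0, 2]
A Jordan chain for λ = 2 of length 2:
v_1 = (3, 0, -2, 1)ᵀ
v_2 = (0, 1, 0, 0)ᵀ

Let N = A − (2)·I. We want v_2 with N^2 v_2 = 0 but N^1 v_2 ≠ 0; then v_{j-1} := N · v_j for j = 2, …, 2.

Pick v_2 = (0, 1, 0, 0)ᵀ.
Then v_1 = N · v_2 = (3, 0, -2, 1)ᵀ.

Sanity check: (A − (2)·I) v_1 = (0, 0, 0, 0)ᵀ = 0. ✓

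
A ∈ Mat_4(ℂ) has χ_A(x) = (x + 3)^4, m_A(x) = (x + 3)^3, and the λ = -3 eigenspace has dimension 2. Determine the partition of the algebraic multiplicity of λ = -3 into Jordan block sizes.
Block sizes for λ = -3: [3, 1]

Step 1 — from the characteristic polynomial, algebraic multiplicity of λ = -3 is 4. From dim ker(A − (-3)·I) = 2, there are exactly 2 Jordan blocks for λ = -3.
Step 2 — from the minimal polynomial, the factor (x + 3)^3 tells us the largest block for λ = -3 has size 3.
Step 3 — with total size 4, 2 blocks, and largest block 3, the block sizes (in nonincreasing order) are [3, 1].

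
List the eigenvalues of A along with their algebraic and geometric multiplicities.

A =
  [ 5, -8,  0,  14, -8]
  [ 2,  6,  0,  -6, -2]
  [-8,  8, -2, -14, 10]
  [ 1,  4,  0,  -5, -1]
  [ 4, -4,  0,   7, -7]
λ = -3: alg = 1, geom = 1; λ = -2: alg = 2, geom = 2; λ = 2: alg = 2, geom = 1

Step 1 — factor the characteristic polynomial to read off the algebraic multiplicities:
  χ_A(x) = (x - 2)^2*(x + 2)^2*(x + 3)

Step 2 — compute geometric multiplicities via the rank-nullity identity g(λ) = n − rank(A − λI):
  rank(A − (-3)·I) = 4, so dim ker(A − (-3)·I) = n − 4 = 1
  rank(A − (-2)·I) = 3, so dim ker(A − (-2)·I) = n − 3 = 2
  rank(A − (2)·I) = 4, so dim ker(A − (2)·I) = n − 4 = 1

Summary:
  λ = -3: algebraic multiplicity = 1, geometric multiplicity = 1
  λ = -2: algebraic multiplicity = 2, geometric multiplicity = 2
  λ = 2: algebraic multiplicity = 2, geometric multiplicity = 1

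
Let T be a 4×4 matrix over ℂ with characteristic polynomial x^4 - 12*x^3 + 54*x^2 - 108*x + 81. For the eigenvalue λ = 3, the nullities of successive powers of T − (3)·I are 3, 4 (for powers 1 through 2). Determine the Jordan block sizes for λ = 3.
Block sizes for λ = 3: [2, 1, 1]

From the dimensions of kernels of powers, the number of Jordan blocks of size at least j is d_j − d_{j−1} where d_j = dim ker(N^j) (with d_0 = 0). Computing the differences gives [3, 1].
The number of blocks of size exactly k is (#blocks of size ≥ k) − (#blocks of size ≥ k + 1), so the partition is: 2 block(s) of size 1, 1 block(s) of size 2.
In nonincreasing order the block sizes are [2, 1, 1].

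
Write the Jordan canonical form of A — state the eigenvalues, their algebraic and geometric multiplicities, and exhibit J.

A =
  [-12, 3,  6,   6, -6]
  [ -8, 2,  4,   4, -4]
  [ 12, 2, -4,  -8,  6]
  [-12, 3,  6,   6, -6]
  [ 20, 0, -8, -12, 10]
J_2(0) ⊕ J_1(0) ⊕ J_1(0) ⊕ J_1(2)

The characteristic polynomial is
  det(x·I − A) = x^5 - 2*x^4 = x^4*(x - 2)

Eigenvalues and multiplicities (the geometric multiplicity of λ is n − rank(A − λI), which equals the number of Jordan blocks for λ):
  λ = 0: algebraic multiplicity = 4, geometric multiplicity = 3
  λ = 2: algebraic multiplicity = 1, geometric multiplicity = 1

Determining the block sizes for each eigenvalue:
  λ = 0: 3 blocks summing to 4 forces exactly one block of size 2 and the rest size 1 → block sizes [2, 1, 1]
  λ = 2: one block (gm = 1), so the single block has size am = 1 → block sizes [1]

Assembling the blocks gives a Jordan form
J =
  [0, 1, 0, 0, 0]
  [0, 0, 0, 0, 0]
  [0, 0, 0, 0, 0]
  [0, 0, 0, 0, 0]
  [0, 0, 0, 0, 2]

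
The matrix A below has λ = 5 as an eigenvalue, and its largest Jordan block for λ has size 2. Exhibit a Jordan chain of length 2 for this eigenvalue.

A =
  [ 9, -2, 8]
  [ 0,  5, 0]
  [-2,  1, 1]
A Jordan chain for λ = 5 of length 2:
v_1 = (4, 0, -2)ᵀ
v_2 = (1, 0, 0)ᵀ

Let N = A − (5)·I. We want v_2 with N^2 v_2 = 0 but N^1 v_2 ≠ 0; then v_{j-1} := N · v_j for j = 2, …, 2.

Pick v_2 = (1, 0, 0)ᵀ.
Then v_1 = N · v_2 = (4, 0, -2)ᵀ.

Sanity check: (A − (5)·I) v_1 = (0, 0, 0)ᵀ = 0. ✓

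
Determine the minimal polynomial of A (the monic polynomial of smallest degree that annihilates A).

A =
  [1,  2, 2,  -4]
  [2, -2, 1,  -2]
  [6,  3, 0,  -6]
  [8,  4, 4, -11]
x^2 + 6*x + 9

The characteristic polynomial is χ_A(x) = (x + 3)^4, so the eigenvalues are known. The minimal polynomial is
  m_A(x) = Π_λ (x − λ)^{k_λ}
where k_λ is the size of the *largest* Jordan block for λ (equivalently, the smallest k with (A − λI)^k v = 0 for every generalised eigenvector v of λ).

  λ = -3: largest Jordan block has size 2, contributing (x + 3)^2

So m_A(x) = (x + 3)^2 = x^2 + 6*x + 9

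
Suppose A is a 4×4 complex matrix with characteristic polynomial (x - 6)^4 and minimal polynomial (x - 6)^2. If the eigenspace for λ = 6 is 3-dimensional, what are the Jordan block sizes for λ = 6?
Block sizes for λ = 6: [2, 1, 1]

Step 1 — from the characteristic polynomial, algebraic multiplicity of λ = 6 is 4. From dim ker(A − (6)·I) = 3, there are exactly 3 Jordan blocks for λ = 6.
Step 2 — from the minimal polynomial, the factor (x − 6)^2 tells us the largest block for λ = 6 has size 2.
Step 3 — with total size 4, 3 blocks, and largest block 2, the block sizes (in nonincreasing order) are [2, 1, 1].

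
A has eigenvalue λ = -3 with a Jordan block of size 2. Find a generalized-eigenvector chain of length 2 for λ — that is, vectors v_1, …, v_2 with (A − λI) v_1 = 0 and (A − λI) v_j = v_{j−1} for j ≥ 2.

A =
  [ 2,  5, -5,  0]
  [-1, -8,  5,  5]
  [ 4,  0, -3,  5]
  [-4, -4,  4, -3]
A Jordan chain for λ = -3 of length 2:
v_1 = (5, -1, 4, -4)ᵀ
v_2 = (1, 0, 0, 0)ᵀ

Let N = A − (-3)·I. We want v_2 with N^2 v_2 = 0 but N^1 v_2 ≠ 0; then v_{j-1} := N · v_j for j = 2, …, 2.

Pick v_2 = (1, 0, 0, 0)ᵀ.
Then v_1 = N · v_2 = (5, -1, 4, -4)ᵀ.

Sanity check: (A − (-3)·I) v_1 = (0, 0, 0, 0)ᵀ = 0. ✓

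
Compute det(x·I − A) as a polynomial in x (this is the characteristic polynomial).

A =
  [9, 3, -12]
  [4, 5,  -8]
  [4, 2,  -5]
x^3 - 9*x^2 + 27*x - 27

Expanding det(x·I − A) (e.g. by cofactor expansion or by noting that A is similar to its Jordan form J, which has the same characteristic polynomial as A) gives
  χ_A(x) = x^3 - 9*x^2 + 27*x - 27
which factors as (x - 3)^3. The eigenvalues (with algebraic multiplicities) are λ = 3 with multiplicity 3.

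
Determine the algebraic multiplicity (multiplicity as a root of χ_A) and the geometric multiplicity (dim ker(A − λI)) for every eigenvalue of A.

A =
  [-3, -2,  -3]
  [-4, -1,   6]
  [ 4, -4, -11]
λ = -5: alg = 3, geom = 2

Step 1 — factor the characteristic polynomial to read off the algebraic multiplicities:
  χ_A(x) = (x + 5)^3

Step 2 — compute geometric multiplicities via the rank-nullity identity g(λ) = n − rank(A − λI):
  rank(A − (-5)·I) = 1, so dim ker(A − (-5)·I) = n − 1 = 2

Summary:
  λ = -5: algebraic multiplicity = 3, geometric multiplicity = 2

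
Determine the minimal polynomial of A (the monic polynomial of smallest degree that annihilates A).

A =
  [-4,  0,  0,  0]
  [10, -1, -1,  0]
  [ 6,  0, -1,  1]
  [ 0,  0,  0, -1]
x^4 + 7*x^3 + 15*x^2 + 13*x + 4

The characteristic polynomial is χ_A(x) = (x + 1)^3*(x + 4), so the eigenvalues are known. The minimal polynomial is
  m_A(x) = Π_λ (x − λ)^{k_λ}
where k_λ is the size of the *largest* Jordan block for λ (equivalently, the smallest k with (A − λI)^k v = 0 for every generalised eigenvector v of λ).

  λ = -4: largest Jordan block has size 1, contributing (x + 4)
  λ = -1: largest Jordan block has size 3, contributing (x + 1)^3

So m_A(x) = (x + 1)^3*(x + 4) = x^4 + 7*x^3 + 15*x^2 + 13*x + 4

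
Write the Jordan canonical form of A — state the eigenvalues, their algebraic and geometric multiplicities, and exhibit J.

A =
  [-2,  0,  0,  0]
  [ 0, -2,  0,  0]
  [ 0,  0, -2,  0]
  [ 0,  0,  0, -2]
J_1(-2) ⊕ J_1(-2) ⊕ J_1(-2) ⊕ J_1(-2)

The characteristic polynomial is
  det(x·I − A) = x^4 + 8*x^3 + 24*x^2 + 32*x + 16 = (x + 2)^4

Eigenvalues and multiplicities (the geometric multiplicity of λ is n − rank(A − λI), which equals the number of Jordan blocks for λ):
  λ = -2: algebraic multiplicity = 4, geometric multiplicity = 4

Determining the block sizes for each eigenvalue:
  λ = -2: gm = am = 4, so every block has size 1 → block sizes [1, 1, 1, 1]

Assembling the blocks gives a Jordan form
J =
  [-2,  0,  0,  0]
  [ 0, -2,  0,  0]
  [ 0,  0, -2,  0]
  [ 0,  0,  0, -2]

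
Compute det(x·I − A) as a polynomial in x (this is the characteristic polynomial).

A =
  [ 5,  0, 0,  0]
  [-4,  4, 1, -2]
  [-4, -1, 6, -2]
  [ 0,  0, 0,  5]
x^4 - 20*x^3 + 150*x^2 - 500*x + 625

Expanding det(x·I − A) (e.g. by cofactor expansion or by noting that A is similar to its Jordan form J, which has the same characteristic polynomial as A) gives
  χ_A(x) = x^4 - 20*x^3 + 150*x^2 - 500*x + 625
which factors as (x - 5)^4. The eigenvalues (with algebraic multiplicities) are λ = 5 with multiplicity 4.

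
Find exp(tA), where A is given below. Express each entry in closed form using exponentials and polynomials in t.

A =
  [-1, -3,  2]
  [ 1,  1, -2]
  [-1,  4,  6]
e^{tA} =
  [2*t^2*exp(2*t) - 3*t*exp(2*t) + exp(2*t), 10*t^2*exp(2*t) - 3*t*exp(2*t), 4*t^2*exp(2*t) + 2*t*exp(2*t)]
  [-t^2*exp(2*t) + t*exp(2*t), -5*t^2*exp(2*t) - t*exp(2*t) + exp(2*t), -2*t^2*exp(2*t) - 2*t*exp(2*t)]
  [3*t^2*exp(2*t)/2 - t*exp(2*t), 15*t^2*exp(2*t)/2 + 4*t*exp(2*t), 3*t^2*exp(2*t) + 4*t*exp(2*t) + exp(2*t)]

Strategy: write A = P · J · P⁻¹ where J is a Jordan canonical form, so e^{tA} = P · e^{tJ} · P⁻¹, and e^{tJ} can be computed block-by-block.

A has Jordan form
J =
  [2, 1, 0]
  [0, 2, 1]
  [0, 0, 2]
(up to reordering of blocks).

Per-block formulas:
  For a 3×3 Jordan block J_3(2): exp(t · J_3(2)) = e^(2t)·(I + t·N + (t^2/2)·N^2), where N is the 3×3 nilpotent shift.

After assembling e^{tJ} and conjugating by P, we get:

e^{tA} =
  [2*t^2*exp(2*t) - 3*t*exp(2*t) + exp(2*t), 10*t^2*exp(2*t) - 3*t*exp(2*t), 4*t^2*exp(2*t) + 2*t*exp(2*t)]
  [-t^2*exp(2*t) + t*exp(2*t), -5*t^2*exp(2*t) - t*exp(2*t) + exp(2*t), -2*t^2*exp(2*t) - 2*t*exp(2*t)]
  [3*t^2*exp(2*t)/2 - t*exp(2*t), 15*t^2*exp(2*t)/2 + 4*t*exp(2*t), 3*t^2*exp(2*t) + 4*t*exp(2*t) + exp(2*t)]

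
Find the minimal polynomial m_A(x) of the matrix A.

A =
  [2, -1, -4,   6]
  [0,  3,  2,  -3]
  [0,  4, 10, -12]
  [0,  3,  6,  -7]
x^3 - 6*x^2 + 12*x - 8

The characteristic polynomial is χ_A(x) = (x - 2)^4, so the eigenvalues are known. The minimal polynomial is
  m_A(x) = Π_λ (x − λ)^{k_λ}
where k_λ is the size of the *largest* Jordan block for λ (equivalently, the smallest k with (A − λI)^k v = 0 for every generalised eigenvector v of λ).

  λ = 2: largest Jordan block has size 3, contributing (x − 2)^3

So m_A(x) = (x - 2)^3 = x^3 - 6*x^2 + 12*x - 8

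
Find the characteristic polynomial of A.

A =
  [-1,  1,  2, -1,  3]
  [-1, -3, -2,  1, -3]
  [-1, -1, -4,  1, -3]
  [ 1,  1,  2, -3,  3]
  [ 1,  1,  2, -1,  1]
x^5 + 10*x^4 + 40*x^3 + 80*x^2 + 80*x + 32

Expanding det(x·I − A) (e.g. by cofactor expansion or by noting that A is similar to its Jordan form J, which has the same characteristic polynomial as A) gives
  χ_A(x) = x^5 + 10*x^4 + 40*x^3 + 80*x^2 + 80*x + 32
which factors as (x + 2)^5. The eigenvalues (with algebraic multiplicities) are λ = -2 with multiplicity 5.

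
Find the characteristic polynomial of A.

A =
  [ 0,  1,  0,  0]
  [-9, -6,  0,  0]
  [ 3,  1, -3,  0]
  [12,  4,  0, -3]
x^4 + 12*x^3 + 54*x^2 + 108*x + 81

Expanding det(x·I − A) (e.g. by cofactor expansion or by noting that A is similar to its Jordan form J, which has the same characteristic polynomial as A) gives
  χ_A(x) = x^4 + 12*x^3 + 54*x^2 + 108*x + 81
which factors as (x + 3)^4. The eigenvalues (with algebraic multiplicities) are λ = -3 with multiplicity 4.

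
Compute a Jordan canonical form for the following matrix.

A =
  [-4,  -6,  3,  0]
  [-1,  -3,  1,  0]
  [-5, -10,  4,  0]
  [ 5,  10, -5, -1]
J_2(-1) ⊕ J_1(-1) ⊕ J_1(-1)

The characteristic polynomial is
  det(x·I − A) = x^4 + 4*x^3 + 6*x^2 + 4*x + 1 = (x + 1)^4

Eigenvalues and multiplicities (the geometric multiplicity of λ is n − rank(A − λI), which equals the number of Jordan blocks for λ):
  λ = -1: algebraic multiplicity = 4, geometric multiplicity = 3

Determining the block sizes for each eigenvalue:
  λ = -1: 3 blocks summing to 4 forces exactly one block of size 2 and the rest size 1 → block sizes [2, 1, 1]

Assembling the blocks gives a Jordan form
J =
  [-1,  1,  0,  0]
  [ 0, -1,  0,  0]
  [ 0,  0, -1,  0]
  [ 0,  0,  0, -1]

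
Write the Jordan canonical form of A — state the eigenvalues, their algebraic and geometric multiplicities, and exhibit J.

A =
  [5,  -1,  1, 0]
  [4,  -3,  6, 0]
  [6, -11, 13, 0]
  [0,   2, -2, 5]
J_3(5) ⊕ J_1(5)

The characteristic polynomial is
  det(x·I − A) = x^4 - 20*x^3 + 150*x^2 - 500*x + 625 = (x - 5)^4

Eigenvalues and multiplicities (the geometric multiplicity of λ is n − rank(A − λI), which equals the number of Jordan blocks for λ):
  λ = 5: algebraic multiplicity = 4, geometric multiplicity = 2

Determining the block sizes for each eigenvalue:
  λ = 5: with am = 4 and gm = 2, the partition is not yet determined (e.g. several partitions of 4 into 2 parts exist). Let N = A − (5)·I. Computing rank(N^1) = 2, rank(N^2) = 1, rank(N^3) = 0; the number of blocks of size ≥ j is rank(N^{j−1}) − rank(N^j), giving [2, 1, 1]. So we have 1 block(s) of size 3, 1 block(s) of size 1 → block sizes [3, 1]

Assembling the blocks gives a Jordan form
J =
  [5, 1, 0, 0]
  [0, 5, 1, 0]
  [0, 0, 5, 0]
  [0, 0, 0, 5]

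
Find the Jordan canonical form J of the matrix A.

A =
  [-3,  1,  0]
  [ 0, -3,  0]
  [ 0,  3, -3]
J_2(-3) ⊕ J_1(-3)

The characteristic polynomial is
  det(x·I − A) = x^3 + 9*x^2 + 27*x + 27 = (x + 3)^3

Eigenvalues and multiplicities (the geometric multiplicity of λ is n − rank(A − λI), which equals the number of Jordan blocks for λ):
  λ = -3: algebraic multiplicity = 3, geometric multiplicity = 2

Determining the block sizes for each eigenvalue:
  λ = -3: 2 blocks summing to 3 forces exactly one block of size 2 and the rest size 1 → block sizes [2, 1]

Assembling the blocks gives a Jordan form
J =
  [-3,  1,  0]
  [ 0, -3,  0]
  [ 0,  0, -3]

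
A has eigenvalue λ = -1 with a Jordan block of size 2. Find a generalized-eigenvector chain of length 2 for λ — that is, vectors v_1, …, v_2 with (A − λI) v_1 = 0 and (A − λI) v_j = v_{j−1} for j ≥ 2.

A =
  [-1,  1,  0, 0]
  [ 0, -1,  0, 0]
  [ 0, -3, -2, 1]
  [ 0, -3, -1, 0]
A Jordan chain for λ = -1 of length 2:
v_1 = (1, 0, -3, -3)ᵀ
v_2 = (0, 1, 0, 0)ᵀ

Let N = A − (-1)·I. We want v_2 with N^2 v_2 = 0 but N^1 v_2 ≠ 0; then v_{j-1} := N · v_j for j = 2, …, 2.

Pick v_2 = (0, 1, 0, 0)ᵀ.
Then v_1 = N · v_2 = (1, 0, -3, -3)ᵀ.

Sanity check: (A − (-1)·I) v_1 = (0, 0, 0, 0)ᵀ = 0. ✓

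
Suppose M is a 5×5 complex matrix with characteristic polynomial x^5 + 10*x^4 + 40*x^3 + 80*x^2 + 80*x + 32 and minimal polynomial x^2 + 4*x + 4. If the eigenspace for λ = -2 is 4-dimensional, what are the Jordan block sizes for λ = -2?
Block sizes for λ = -2: [2, 1, 1, 1]

Step 1 — from the characteristic polynomial, algebraic multiplicity of λ = -2 is 5. From dim ker(M − (-2)·I) = 4, there are exactly 4 Jordan blocks for λ = -2.
Step 2 — from the minimal polynomial, the factor (x + 2)^2 tells us the largest block for λ = -2 has size 2.
Step 3 — with total size 5, 4 blocks, and largest block 2, the block sizes (in nonincreasing order) are [2, 1, 1, 1].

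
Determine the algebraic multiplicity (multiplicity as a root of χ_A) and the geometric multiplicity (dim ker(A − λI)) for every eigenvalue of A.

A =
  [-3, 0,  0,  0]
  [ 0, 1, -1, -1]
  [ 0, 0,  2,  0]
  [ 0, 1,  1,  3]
λ = -3: alg = 1, geom = 1; λ = 2: alg = 3, geom = 2

Step 1 — factor the characteristic polynomial to read off the algebraic multiplicities:
  χ_A(x) = (x - 2)^3*(x + 3)

Step 2 — compute geometric multiplicities via the rank-nullity identity g(λ) = n − rank(A − λI):
  rank(A − (-3)·I) = 3, so dim ker(A − (-3)·I) = n − 3 = 1
  rank(A − (2)·I) = 2, so dim ker(A − (2)·I) = n − 2 = 2

Summary:
  λ = -3: algebraic multiplicity = 1, geometric multiplicity = 1
  λ = 2: algebraic multiplicity = 3, geometric multiplicity = 2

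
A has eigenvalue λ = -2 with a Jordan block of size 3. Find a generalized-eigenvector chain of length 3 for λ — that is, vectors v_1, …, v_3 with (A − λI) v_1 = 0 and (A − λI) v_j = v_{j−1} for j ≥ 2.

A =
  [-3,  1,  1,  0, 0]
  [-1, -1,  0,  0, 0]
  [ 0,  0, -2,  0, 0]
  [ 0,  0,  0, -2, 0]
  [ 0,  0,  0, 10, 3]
A Jordan chain for λ = -2 of length 3:
v_1 = (-1, -1, 0, 0, 0)ᵀ
v_2 = (1, 0, 0, 0, 0)ᵀ
v_3 = (0, 0, 1, 0, 0)ᵀ

Let N = A − (-2)·I. We want v_3 with N^3 v_3 = 0 but N^2 v_3 ≠ 0; then v_{j-1} := N · v_j for j = 3, …, 2.

Pick v_3 = (0, 0, 1, 0, 0)ᵀ.
Then v_2 = N · v_3 = (1, 0, 0, 0, 0)ᵀ.
Then v_1 = N · v_2 = (-1, -1, 0, 0, 0)ᵀ.

Sanity check: (A − (-2)·I) v_1 = (0, 0, 0, 0, 0)ᵀ = 0. ✓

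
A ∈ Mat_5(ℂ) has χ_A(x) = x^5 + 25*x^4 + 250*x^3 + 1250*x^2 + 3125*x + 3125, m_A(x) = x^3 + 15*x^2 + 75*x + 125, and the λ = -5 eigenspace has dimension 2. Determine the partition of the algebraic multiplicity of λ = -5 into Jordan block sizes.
Block sizes for λ = -5: [3, 2]

Step 1 — from the characteristic polynomial, algebraic multiplicity of λ = -5 is 5. From dim ker(A − (-5)·I) = 2, there are exactly 2 Jordan blocks for λ = -5.
Step 2 — from the minimal polynomial, the factor (x + 5)^3 tells us the largest block for λ = -5 has size 3.
Step 3 — with total size 5, 2 blocks, and largest block 3, the block sizes (in nonincreasing order) are [3, 2].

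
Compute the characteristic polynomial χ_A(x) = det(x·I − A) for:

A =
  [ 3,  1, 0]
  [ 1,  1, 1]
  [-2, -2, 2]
x^3 - 6*x^2 + 12*x - 8

Expanding det(x·I − A) (e.g. by cofactor expansion or by noting that A is similar to its Jordan form J, which has the same characteristic polynomial as A) gives
  χ_A(x) = x^3 - 6*x^2 + 12*x - 8
which factors as (x - 2)^3. The eigenvalues (with algebraic multiplicities) are λ = 2 with multiplicity 3.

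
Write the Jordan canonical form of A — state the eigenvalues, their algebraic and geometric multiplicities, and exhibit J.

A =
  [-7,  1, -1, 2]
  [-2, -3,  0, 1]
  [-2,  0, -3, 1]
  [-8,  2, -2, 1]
J_2(-3) ⊕ J_2(-3)

The characteristic polynomial is
  det(x·I − A) = x^4 + 12*x^3 + 54*x^2 + 108*x + 81 = (x + 3)^4

Eigenvalues and multiplicities (the geometric multiplicity of λ is n − rank(A − λI), which equals the number of Jordan blocks for λ):
  λ = -3: algebraic multiplicity = 4, geometric multiplicity = 2

Determining the block sizes for each eigenvalue:
  λ = -3: with am = 4 and gm = 2, the partition is not yet determined (e.g. several partitions of 4 into 2 parts exist). Let N = A − (-3)·I. Computing rank(N^1) = 2, rank(N^2) = 0; the number of blocks of size ≥ j is rank(N^{j−1}) − rank(N^j), giving [2, 2]. So we have 2 block(s) of size 2 → block sizes [2, 2]

Assembling the blocks gives a Jordan form
J =
  [-3,  1,  0,  0]
  [ 0, -3,  0,  0]
  [ 0,  0, -3,  1]
  [ 0,  0,  0, -3]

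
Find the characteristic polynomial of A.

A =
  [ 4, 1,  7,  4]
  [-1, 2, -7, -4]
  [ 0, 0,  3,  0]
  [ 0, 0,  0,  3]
x^4 - 12*x^3 + 54*x^2 - 108*x + 81

Expanding det(x·I − A) (e.g. by cofactor expansion or by noting that A is similar to its Jordan form J, which has the same characteristic polynomial as A) gives
  χ_A(x) = x^4 - 12*x^3 + 54*x^2 - 108*x + 81
which factors as (x - 3)^4. The eigenvalues (with algebraic multiplicities) are λ = 3 with multiplicity 4.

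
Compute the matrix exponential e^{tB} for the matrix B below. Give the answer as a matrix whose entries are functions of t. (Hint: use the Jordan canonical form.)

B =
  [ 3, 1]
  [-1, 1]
e^{tB} =
  [t*exp(2*t) + exp(2*t), t*exp(2*t)]
  [-t*exp(2*t), -t*exp(2*t) + exp(2*t)]

Strategy: write B = P · J · P⁻¹ where J is a Jordan canonical form, so e^{tB} = P · e^{tJ} · P⁻¹, and e^{tJ} can be computed block-by-block.

B has Jordan form
J =
  [2, 1]
  [0, 2]
(up to reordering of blocks).

Per-block formulas:
  For a 2×2 Jordan block J_2(2): exp(t · J_2(2)) = e^(2t)·(I + t·N), where N is the 2×2 nilpotent shift.

After assembling e^{tJ} and conjugating by P, we get:

e^{tB} =
  [t*exp(2*t) + exp(2*t), t*exp(2*t)]
  [-t*exp(2*t), -t*exp(2*t) + exp(2*t)]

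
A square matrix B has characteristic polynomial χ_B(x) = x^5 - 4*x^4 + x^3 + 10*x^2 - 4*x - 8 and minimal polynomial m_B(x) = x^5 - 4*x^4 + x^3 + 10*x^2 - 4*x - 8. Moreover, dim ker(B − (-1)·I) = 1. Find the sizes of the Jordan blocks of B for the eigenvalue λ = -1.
Block sizes for λ = -1: [2]

Step 1 — from the characteristic polynomial, algebraic multiplicity of λ = -1 is 2. From dim ker(B − (-1)·I) = 1, there are exactly 1 Jordan blocks for λ = -1.
Step 2 — from the minimal polynomial, the factor (x + 1)^2 tells us the largest block for λ = -1 has size 2.
Step 3 — with total size 2, 1 blocks, and largest block 2, the block sizes (in nonincreasing order) are [2].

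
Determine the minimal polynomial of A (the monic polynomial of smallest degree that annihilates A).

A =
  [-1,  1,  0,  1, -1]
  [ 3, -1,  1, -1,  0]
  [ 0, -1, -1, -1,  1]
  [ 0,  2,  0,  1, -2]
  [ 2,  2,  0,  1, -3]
x^3 + 3*x^2 + 3*x + 1

The characteristic polynomial is χ_A(x) = (x + 1)^5, so the eigenvalues are known. The minimal polynomial is
  m_A(x) = Π_λ (x − λ)^{k_λ}
where k_λ is the size of the *largest* Jordan block for λ (equivalently, the smallest k with (A − λI)^k v = 0 for every generalised eigenvector v of λ).

  λ = -1: largest Jordan block has size 3, contributing (x + 1)^3

So m_A(x) = (x + 1)^3 = x^3 + 3*x^2 + 3*x + 1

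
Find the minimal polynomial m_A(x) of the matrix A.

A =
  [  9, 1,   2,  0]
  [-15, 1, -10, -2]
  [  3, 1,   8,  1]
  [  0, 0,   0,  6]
x^2 - 12*x + 36

The characteristic polynomial is χ_A(x) = (x - 6)^4, so the eigenvalues are known. The minimal polynomial is
  m_A(x) = Π_λ (x − λ)^{k_λ}
where k_λ is the size of the *largest* Jordan block for λ (equivalently, the smallest k with (A − λI)^k v = 0 for every generalised eigenvector v of λ).

  λ = 6: largest Jordan block has size 2, contributing (x − 6)^2

So m_A(x) = (x - 6)^2 = x^2 - 12*x + 36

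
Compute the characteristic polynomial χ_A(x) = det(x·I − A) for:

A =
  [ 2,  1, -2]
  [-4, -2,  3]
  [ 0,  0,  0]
x^3

Expanding det(x·I − A) (e.g. by cofactor expansion or by noting that A is similar to its Jordan form J, which has the same characteristic polynomial as A) gives
  χ_A(x) = x^3
which factors as x^3. The eigenvalues (with algebraic multiplicities) are λ = 0 with multiplicity 3.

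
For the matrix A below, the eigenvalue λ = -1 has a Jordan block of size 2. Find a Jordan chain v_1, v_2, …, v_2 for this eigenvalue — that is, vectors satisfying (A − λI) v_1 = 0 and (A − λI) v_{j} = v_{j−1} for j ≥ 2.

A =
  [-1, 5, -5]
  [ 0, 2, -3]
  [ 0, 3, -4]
A Jordan chain for λ = -1 of length 2:
v_1 = (5, 3, 3)ᵀ
v_2 = (0, 1, 0)ᵀ

Let N = A − (-1)·I. We want v_2 with N^2 v_2 = 0 but N^1 v_2 ≠ 0; then v_{j-1} := N · v_j for j = 2, …, 2.

Pick v_2 = (0, 1, 0)ᵀ.
Then v_1 = N · v_2 = (5, 3, 3)ᵀ.

Sanity check: (A − (-1)·I) v_1 = (0, 0, 0)ᵀ = 0. ✓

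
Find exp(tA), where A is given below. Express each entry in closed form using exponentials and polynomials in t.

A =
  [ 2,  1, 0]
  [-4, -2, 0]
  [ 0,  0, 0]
e^{tA} =
  [2*t + 1, t, 0]
  [-4*t, 1 - 2*t, 0]
  [0, 0, 1]

Strategy: write A = P · J · P⁻¹ where J is a Jordan canonical form, so e^{tA} = P · e^{tJ} · P⁻¹, and e^{tJ} can be computed block-by-block.

A has Jordan form
J =
  [0, 1, 0]
  [0, 0, 0]
  [0, 0, 0]
(up to reordering of blocks).

Per-block formulas:
  For a 1×1 block at λ = 0: exp(t · [0]) = [e^(0t)].
  For a 2×2 Jordan block J_2(0): exp(t · J_2(0)) = e^(0t)·(I + t·N), where N is the 2×2 nilpotent shift.

After assembling e^{tJ} and conjugating by P, we get:

e^{tA} =
  [2*t + 1, t, 0]
  [-4*t, 1 - 2*t, 0]
  [0, 0, 1]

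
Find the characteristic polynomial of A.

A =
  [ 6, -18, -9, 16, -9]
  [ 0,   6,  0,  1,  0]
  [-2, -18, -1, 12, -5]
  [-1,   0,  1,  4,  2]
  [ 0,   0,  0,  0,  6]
x^5 - 21*x^4 + 144*x^3 - 216*x^2 - 1296*x + 3888

Expanding det(x·I − A) (e.g. by cofactor expansion or by noting that A is similar to its Jordan form J, which has the same characteristic polynomial as A) gives
  χ_A(x) = x^5 - 21*x^4 + 144*x^3 - 216*x^2 - 1296*x + 3888
which factors as (x - 6)^4*(x + 3). The eigenvalues (with algebraic multiplicities) are λ = -3 with multiplicity 1, λ = 6 with multiplicity 4.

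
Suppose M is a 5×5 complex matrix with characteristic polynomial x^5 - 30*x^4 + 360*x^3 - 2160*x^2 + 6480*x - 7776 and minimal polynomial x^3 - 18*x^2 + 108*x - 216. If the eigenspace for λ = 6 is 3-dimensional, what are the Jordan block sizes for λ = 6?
Block sizes for λ = 6: [3, 1, 1]

Step 1 — from the characteristic polynomial, algebraic multiplicity of λ = 6 is 5. From dim ker(M − (6)·I) = 3, there are exactly 3 Jordan blocks for λ = 6.
Step 2 — from the minimal polynomial, the factor (x − 6)^3 tells us the largest block for λ = 6 has size 3.
Step 3 — with total size 5, 3 blocks, and largest block 3, the block sizes (in nonincreasing order) are [3, 1, 1].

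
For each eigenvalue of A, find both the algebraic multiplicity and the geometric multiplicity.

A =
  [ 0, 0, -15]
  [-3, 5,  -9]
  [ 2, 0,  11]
λ = 5: alg = 2, geom = 2; λ = 6: alg = 1, geom = 1

Step 1 — factor the characteristic polynomial to read off the algebraic multiplicities:
  χ_A(x) = (x - 6)*(x - 5)^2

Step 2 — compute geometric multiplicities via the rank-nullity identity g(λ) = n − rank(A − λI):
  rank(A − (5)·I) = 1, so dim ker(A − (5)·I) = n − 1 = 2
  rank(A − (6)·I) = 2, so dim ker(A − (6)·I) = n − 2 = 1

Summary:
  λ = 5: algebraic multiplicity = 2, geometric multiplicity = 2
  λ = 6: algebraic multiplicity = 1, geometric multiplicity = 1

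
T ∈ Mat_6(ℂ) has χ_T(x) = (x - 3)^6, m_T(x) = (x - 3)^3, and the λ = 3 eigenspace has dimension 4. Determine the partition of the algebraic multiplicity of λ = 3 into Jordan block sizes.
Block sizes for λ = 3: [3, 1, 1, 1]

Step 1 — from the characteristic polynomial, algebraic multiplicity of λ = 3 is 6. From dim ker(T − (3)·I) = 4, there are exactly 4 Jordan blocks for λ = 3.
Step 2 — from the minimal polynomial, the factor (x − 3)^3 tells us the largest block for λ = 3 has size 3.
Step 3 — with total size 6, 4 blocks, and largest block 3, the block sizes (in nonincreasing order) are [3, 1, 1, 1].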